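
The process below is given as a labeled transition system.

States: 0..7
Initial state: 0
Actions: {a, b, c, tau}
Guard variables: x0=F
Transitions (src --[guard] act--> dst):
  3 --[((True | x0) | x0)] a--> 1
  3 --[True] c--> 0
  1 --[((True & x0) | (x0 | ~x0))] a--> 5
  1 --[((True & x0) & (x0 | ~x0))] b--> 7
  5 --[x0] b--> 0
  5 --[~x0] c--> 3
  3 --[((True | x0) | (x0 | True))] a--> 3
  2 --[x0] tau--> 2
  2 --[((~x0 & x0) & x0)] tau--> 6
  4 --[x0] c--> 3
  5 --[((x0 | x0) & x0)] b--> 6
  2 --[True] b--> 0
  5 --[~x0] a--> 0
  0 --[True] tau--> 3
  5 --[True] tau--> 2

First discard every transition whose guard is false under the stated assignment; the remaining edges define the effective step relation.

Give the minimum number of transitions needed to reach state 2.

Layered search for 2:
  Layer 0: {0}
  Layer 1: {3}
  Layer 2: {1}
  Layer 3: {5}
  Layer 4: {2}
first hit 2 at d=4 via tau·a·a·tau

Answer: 4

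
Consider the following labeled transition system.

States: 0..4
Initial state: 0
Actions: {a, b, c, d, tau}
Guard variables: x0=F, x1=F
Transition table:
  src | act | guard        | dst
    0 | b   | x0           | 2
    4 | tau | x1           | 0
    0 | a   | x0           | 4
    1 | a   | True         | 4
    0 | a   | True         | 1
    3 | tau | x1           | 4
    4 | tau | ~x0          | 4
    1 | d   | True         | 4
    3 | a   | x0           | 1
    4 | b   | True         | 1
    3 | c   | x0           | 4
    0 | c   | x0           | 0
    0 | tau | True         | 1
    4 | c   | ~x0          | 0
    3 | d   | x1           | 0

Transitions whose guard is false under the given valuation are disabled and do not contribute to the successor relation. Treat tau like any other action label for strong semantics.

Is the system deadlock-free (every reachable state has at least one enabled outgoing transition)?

Answer: DEADLOCK-FREE

Working:
Reach set: {0,1,4}
  0: a→1  tau→1  [deg 2]
  1: a→4  d→4  [deg 2]
  4: b→1  c→0  tau→4  [deg 3]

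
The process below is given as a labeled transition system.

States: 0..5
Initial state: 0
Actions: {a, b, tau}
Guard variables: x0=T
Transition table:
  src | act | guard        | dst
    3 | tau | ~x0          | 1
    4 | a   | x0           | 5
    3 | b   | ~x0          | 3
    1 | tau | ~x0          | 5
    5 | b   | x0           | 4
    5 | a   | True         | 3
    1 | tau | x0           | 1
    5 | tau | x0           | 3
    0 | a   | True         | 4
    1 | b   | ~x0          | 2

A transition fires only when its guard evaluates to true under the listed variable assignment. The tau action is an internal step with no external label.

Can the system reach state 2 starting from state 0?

Answer: UNREACHABLE

Analysis:
6 transition(s) survive guard evaluation.
L0 = {0}
L1 = {4}  total {0,4}
L2 = {5}  total {0,4,5}
L3 = {3}  total {0,3,4,5}
Reach set: {0,3,4,5}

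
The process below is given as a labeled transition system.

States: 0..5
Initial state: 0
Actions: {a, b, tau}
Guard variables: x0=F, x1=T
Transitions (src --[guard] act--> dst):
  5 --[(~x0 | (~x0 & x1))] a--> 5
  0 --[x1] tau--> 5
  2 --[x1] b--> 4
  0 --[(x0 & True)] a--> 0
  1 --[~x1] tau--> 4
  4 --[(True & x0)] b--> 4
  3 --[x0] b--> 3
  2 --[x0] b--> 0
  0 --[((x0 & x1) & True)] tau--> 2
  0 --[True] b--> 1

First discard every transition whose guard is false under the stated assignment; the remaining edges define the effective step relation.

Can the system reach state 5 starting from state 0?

Guard filter leaves 4 enabled edge(s).
Layer 0: {0}
Layer 1: {1,5}  cumulative {0,1,5}
Reach set: {0,1,5}
witness 5: tau

Answer: REACHABLE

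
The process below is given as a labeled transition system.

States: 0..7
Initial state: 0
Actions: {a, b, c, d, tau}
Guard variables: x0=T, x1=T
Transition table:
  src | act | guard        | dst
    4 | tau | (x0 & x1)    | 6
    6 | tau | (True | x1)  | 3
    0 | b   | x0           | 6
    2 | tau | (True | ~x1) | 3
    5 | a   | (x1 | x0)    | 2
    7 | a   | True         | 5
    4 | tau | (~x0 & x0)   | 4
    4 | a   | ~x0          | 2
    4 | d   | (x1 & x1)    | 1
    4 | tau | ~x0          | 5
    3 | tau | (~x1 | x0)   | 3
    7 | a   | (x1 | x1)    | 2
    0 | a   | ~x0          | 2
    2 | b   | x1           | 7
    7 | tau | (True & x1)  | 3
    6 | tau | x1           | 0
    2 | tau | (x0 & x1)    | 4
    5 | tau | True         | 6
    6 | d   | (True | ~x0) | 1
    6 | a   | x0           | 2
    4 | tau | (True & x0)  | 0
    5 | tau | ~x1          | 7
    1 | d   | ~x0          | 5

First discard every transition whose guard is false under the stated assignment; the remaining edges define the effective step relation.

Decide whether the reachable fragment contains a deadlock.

Answer: DEADLOCK at state 1

Working:
Reachable = {0,1,2,3,4,5,6,7}
  0: b→6  [deg 1]
  1: ∅  [deadlock]
  2: b→7  tau→3  tau→4  [deg 3]
  3: tau→3  [deg 1]
  4: d→1  tau→0  tau→6  [deg 3]
  5: a→2  tau→6  [deg 2]
  6: a→2  d→1  tau→0  tau→3  [deg 4]
  7: a→2  a→5  tau→3  [deg 3]
Path to 1: b·d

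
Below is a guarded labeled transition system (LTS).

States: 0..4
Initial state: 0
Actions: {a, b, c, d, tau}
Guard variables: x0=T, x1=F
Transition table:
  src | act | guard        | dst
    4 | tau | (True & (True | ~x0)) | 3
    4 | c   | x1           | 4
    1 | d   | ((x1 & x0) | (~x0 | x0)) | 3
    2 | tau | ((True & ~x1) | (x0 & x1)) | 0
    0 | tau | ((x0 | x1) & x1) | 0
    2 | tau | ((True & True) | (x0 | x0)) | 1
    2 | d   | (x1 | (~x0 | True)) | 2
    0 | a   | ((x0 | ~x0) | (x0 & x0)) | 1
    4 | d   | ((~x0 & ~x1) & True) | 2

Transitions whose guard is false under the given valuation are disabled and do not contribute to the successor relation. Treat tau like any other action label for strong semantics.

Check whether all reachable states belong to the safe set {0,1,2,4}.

Answer: INVARIANT VIOLATED at state 3

Working:
Allowed set {0,1,2,4}
R = {0,1,3}
  0: ✓
  1: ✓
  3: outside
counterexample path to 3: a·d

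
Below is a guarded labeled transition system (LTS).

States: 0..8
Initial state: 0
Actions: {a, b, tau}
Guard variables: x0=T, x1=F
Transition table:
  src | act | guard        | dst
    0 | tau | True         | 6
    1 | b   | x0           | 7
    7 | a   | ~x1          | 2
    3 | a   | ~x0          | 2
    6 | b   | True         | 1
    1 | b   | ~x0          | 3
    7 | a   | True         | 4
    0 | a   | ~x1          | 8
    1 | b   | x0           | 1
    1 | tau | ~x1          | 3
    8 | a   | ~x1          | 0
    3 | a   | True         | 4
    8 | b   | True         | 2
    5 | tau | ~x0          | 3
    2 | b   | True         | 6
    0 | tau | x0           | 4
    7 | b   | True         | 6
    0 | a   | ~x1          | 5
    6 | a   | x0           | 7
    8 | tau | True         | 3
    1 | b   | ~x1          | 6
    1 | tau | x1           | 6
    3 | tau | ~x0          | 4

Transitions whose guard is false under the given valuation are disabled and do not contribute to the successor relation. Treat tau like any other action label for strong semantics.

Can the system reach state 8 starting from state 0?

Answer: REACHABLE

Trace:
18 transition(s) survive guard evaluation.
L0 = {0}
L1 = {4,5,6,8}  total {0,4,5,6,8}
L2 = {1,2,3,7}  total {0,1,2,3,4,5,6,7,8}
R = {0,1,2,3,4,5,6,7,8}
Path to 8: a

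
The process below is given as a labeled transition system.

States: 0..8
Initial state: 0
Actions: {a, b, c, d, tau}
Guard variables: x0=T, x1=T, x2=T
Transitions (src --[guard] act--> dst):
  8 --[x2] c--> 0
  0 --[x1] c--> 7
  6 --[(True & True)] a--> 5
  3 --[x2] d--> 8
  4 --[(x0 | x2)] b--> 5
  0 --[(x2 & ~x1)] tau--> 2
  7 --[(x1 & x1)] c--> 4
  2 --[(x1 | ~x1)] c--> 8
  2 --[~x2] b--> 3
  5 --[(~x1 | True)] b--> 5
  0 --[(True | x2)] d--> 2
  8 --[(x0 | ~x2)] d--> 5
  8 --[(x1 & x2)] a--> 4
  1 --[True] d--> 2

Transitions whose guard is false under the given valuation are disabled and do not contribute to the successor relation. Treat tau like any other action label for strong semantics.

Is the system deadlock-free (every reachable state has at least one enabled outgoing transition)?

Answer: DEADLOCK-FREE

Trace:
R = {0,2,4,5,7,8}
  0: c→7  d→2  [2 exit(s)]
  2: c→8  [1 exit(s)]
  4: b→5  [1 exit(s)]
  5: b→5  [1 exit(s)]
  7: c→4  [1 exit(s)]
  8: a→4  c→0  d→5  [3 exit(s)]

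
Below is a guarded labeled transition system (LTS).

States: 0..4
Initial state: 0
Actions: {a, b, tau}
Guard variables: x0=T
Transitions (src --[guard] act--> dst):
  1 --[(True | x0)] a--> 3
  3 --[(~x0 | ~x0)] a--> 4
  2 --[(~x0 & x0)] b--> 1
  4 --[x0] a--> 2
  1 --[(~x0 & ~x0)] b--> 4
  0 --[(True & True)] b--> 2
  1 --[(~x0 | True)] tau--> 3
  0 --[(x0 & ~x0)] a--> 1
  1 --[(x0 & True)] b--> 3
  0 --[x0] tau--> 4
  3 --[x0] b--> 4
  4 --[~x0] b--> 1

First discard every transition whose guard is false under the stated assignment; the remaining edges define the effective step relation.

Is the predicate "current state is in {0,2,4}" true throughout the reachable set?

Answer: INVARIANT HOLDS

Analysis:
Allowed set {0,2,4}
Reach set: {0,2,4}
  0: ✓
  2: ✓
  4: ✓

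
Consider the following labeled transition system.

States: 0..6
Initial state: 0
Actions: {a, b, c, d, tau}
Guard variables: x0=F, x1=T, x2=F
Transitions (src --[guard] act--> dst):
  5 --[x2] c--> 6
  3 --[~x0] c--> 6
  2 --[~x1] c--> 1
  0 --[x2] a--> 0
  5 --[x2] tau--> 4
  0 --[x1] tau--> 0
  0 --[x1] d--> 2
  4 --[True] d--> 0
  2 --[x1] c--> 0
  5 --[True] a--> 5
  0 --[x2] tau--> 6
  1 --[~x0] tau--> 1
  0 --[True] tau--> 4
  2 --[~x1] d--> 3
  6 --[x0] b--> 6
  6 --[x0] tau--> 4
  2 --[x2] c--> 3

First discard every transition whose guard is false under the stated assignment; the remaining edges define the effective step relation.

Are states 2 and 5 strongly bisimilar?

Answer: NOT BISIMILAR

Analysis:
Refine partition for ~:
  π0 = {{0,1,2,3,4,5,6}}
  π1 = {{0},{1},{2,3},{4},{5},{6}}
  π2 = {{0},{1},{2},{3},{4},{5},{6}}
7 equivalence class(es) (converged in 3)
2∈{2}, 5∈{5}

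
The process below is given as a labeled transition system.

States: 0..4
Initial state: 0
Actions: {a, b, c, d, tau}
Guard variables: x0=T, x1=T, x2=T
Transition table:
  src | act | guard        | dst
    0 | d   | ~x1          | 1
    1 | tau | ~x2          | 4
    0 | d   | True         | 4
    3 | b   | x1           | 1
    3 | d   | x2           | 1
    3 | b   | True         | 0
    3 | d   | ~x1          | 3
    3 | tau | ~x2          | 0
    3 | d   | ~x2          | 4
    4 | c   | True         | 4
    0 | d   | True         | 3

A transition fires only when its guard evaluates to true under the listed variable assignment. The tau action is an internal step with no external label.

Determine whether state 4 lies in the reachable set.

Answer: REACHABLE

Trace:
Guard filter leaves 6 enabled edge(s).
depth 0: {0}
depth 1: {3,4}  now seen {0,3,4}
depth 2: {1}  now seen {0,1,3,4}
R = {0,1,3,4}
Path to 4: d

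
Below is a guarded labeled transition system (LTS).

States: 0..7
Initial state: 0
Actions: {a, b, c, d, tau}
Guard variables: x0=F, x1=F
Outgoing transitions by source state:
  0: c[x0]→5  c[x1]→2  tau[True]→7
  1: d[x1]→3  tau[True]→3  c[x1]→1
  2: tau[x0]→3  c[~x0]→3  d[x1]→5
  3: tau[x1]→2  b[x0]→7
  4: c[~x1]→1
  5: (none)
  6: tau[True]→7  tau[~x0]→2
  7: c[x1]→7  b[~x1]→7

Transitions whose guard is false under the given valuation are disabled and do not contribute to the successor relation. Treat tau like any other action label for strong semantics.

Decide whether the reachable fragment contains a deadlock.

Reachable = {0,7}
  0: tau→7  [1 out]
  7: b→7  [1 out]

Answer: DEADLOCK-FREE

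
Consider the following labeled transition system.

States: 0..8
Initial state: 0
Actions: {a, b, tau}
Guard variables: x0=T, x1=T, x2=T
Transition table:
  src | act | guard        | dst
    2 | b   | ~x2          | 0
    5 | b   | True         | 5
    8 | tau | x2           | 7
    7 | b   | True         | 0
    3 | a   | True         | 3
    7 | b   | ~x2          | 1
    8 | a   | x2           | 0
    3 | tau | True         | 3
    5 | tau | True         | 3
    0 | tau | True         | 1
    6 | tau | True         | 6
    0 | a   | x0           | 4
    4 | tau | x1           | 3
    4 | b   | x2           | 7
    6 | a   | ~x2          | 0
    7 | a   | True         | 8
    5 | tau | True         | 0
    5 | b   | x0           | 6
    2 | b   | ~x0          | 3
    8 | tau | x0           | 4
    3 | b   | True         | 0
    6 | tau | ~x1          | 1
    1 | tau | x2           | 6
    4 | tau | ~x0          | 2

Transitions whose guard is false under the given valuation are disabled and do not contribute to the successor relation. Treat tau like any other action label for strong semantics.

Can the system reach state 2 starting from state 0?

18 transition(s) survive guard evaluation.
L0 = {0}
L1 = {1,4}  cumulative {0,1,4}
L2 = {3,6,7}  cumulative {0,1,3,4,6,7}
L3 = {8}  cumulative {0,1,3,4,6,7,8}
Reach set: {0,1,3,4,6,7,8}

Answer: UNREACHABLE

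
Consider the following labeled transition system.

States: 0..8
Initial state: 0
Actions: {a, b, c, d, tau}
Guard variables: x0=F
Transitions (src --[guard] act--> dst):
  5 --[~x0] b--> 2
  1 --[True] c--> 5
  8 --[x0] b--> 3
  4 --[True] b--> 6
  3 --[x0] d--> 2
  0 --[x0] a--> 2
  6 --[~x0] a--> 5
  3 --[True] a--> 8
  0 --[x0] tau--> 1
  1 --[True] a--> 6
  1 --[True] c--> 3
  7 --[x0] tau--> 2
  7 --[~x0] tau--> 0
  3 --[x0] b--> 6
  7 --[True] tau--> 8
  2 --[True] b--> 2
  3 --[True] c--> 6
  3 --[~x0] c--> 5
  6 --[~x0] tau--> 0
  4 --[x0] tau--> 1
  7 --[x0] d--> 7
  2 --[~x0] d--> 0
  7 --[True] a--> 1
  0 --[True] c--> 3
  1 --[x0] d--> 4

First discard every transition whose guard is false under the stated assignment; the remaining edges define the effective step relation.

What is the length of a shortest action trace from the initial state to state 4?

Breadth-first toward 4:
  depth 0: {0}
  depth 1: {3}
  depth 2: {5,6,8}
  depth 3: {2}
4 never appears.

Answer: UNREACHABLE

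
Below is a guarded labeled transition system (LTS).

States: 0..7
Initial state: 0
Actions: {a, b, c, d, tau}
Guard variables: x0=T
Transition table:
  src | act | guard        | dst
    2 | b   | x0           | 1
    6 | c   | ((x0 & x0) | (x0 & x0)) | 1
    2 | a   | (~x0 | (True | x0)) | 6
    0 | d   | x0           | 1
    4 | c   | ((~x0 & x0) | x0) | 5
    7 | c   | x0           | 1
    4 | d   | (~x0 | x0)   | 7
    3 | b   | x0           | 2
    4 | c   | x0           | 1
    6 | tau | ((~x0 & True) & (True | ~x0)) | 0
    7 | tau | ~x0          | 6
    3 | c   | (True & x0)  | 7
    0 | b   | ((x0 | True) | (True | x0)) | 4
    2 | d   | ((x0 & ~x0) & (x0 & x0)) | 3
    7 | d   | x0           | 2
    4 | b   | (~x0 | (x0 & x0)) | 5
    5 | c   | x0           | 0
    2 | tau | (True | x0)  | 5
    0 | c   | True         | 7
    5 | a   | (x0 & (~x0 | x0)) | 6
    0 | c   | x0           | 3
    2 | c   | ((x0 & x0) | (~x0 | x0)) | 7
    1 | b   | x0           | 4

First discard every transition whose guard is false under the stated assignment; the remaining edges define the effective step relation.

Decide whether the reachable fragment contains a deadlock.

Reach set: {0,1,2,3,4,5,6,7}
  0: b→4  c→3  c→7  d→1  [4 out]
  1: b→4  [1 out]
  2: a→6  b→1  c→7  tau→5  [4 out]
  3: b→2  c→7  [2 out]
  4: b→5  c→1  c→5  d→7  [4 out]
  5: a→6  c→0  [2 out]
  6: c→1  [1 out]
  7: c→1  d→2  [2 out]

Answer: DEADLOCK-FREE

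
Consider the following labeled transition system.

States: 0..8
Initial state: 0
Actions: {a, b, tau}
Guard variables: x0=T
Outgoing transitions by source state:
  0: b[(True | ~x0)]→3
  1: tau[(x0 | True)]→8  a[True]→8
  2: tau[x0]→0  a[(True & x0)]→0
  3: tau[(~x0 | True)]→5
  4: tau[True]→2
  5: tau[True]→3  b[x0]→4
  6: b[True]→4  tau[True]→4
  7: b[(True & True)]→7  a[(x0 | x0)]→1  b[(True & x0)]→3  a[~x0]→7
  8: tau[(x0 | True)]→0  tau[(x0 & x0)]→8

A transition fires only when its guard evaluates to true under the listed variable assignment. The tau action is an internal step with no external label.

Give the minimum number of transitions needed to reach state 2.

Answer: 4

Trace:
BFS to 2:
  Layer 0: {0}
  Layer 1: {3}
  Layer 2: {5}
  Layer 3: {4}
  Layer 4: {2}
first hit 2 at d=4 via b·tau·b·tau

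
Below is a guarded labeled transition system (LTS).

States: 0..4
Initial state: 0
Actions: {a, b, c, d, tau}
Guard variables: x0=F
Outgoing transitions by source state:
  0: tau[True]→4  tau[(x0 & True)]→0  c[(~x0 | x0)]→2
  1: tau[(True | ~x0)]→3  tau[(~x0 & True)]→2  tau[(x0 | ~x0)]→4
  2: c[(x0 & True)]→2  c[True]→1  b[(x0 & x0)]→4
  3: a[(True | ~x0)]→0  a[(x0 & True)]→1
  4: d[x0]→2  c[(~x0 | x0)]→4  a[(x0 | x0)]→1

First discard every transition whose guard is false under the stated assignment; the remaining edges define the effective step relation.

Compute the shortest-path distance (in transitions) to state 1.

Answer: 2

Working:
Breadth-first toward 1:
  Layer 0: {0}
  Layer 1: {2,4}
  Layer 2: {1}
first hit 1 at d=2 via c·c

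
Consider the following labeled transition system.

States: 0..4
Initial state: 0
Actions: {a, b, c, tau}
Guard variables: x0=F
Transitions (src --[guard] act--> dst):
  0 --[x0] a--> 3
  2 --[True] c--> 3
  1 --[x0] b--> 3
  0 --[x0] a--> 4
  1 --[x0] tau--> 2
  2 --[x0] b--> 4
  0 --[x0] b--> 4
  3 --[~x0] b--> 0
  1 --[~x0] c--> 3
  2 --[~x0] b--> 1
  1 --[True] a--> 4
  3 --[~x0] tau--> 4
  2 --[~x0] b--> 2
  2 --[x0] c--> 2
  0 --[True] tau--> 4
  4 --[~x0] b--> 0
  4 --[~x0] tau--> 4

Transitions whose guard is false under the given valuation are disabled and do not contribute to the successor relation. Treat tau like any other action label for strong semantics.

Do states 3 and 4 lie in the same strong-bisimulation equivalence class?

Answer: BISIMILAR

Trace:
Bisimulation quotient by refinement:
  round 0: {{0,1,2,3,4}}
  round 1: {{0},{1},{2},{3,4}}
4 equivalence class(es) (converged in 2)
3∈{3,4}, 4∈{3,4}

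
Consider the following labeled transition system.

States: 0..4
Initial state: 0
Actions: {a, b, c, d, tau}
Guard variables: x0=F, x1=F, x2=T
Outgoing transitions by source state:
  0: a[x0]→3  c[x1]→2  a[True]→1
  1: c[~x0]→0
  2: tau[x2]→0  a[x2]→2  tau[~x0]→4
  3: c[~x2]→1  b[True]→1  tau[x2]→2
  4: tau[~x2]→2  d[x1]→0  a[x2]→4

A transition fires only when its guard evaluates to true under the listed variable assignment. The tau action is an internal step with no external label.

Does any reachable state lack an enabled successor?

R = {0,1}
  0: a→1  [1 exit(s)]
  1: c→0  [1 exit(s)]

Answer: DEADLOCK-FREE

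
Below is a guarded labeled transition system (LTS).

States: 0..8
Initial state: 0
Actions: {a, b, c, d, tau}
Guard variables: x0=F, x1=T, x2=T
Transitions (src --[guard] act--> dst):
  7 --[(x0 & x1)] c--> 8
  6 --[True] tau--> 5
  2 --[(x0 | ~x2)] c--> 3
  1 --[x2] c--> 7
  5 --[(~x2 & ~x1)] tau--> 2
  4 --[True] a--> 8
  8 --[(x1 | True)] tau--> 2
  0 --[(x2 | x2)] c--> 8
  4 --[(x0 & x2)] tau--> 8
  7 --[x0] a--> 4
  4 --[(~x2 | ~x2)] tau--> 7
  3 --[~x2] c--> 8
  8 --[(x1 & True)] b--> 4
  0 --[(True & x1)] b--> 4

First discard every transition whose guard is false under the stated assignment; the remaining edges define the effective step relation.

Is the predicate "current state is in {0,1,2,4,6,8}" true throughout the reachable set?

Safe = {0,1,2,4,6,8}
Reachable = {0,2,4,8}
  0: safe
  2: safe
  4: safe
  8: safe

Answer: INVARIANT HOLDS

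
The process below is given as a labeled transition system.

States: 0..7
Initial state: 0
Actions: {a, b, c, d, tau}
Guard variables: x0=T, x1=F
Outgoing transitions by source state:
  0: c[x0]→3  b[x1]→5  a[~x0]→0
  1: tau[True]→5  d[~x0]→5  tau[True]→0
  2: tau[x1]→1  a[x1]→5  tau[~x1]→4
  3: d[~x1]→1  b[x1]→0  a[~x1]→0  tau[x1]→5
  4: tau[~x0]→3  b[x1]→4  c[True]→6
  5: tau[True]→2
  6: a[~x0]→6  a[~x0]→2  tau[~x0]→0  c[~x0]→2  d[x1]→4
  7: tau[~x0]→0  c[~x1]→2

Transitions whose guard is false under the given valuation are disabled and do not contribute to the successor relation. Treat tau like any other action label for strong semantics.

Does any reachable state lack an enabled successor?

R = {0,1,2,3,4,5,6}
  0: c→3  [1 exit(s)]
  1: tau→0  tau→5  [2 exit(s)]
  2: tau→4  [1 exit(s)]
  3: a→0  d→1  [2 exit(s)]
  4: c→6  [1 exit(s)]
  5: tau→2  [1 exit(s)]
  6: ∅  [no exit]
trace reaching 6: c·d·tau·tau·tau·c

Answer: DEADLOCK at state 6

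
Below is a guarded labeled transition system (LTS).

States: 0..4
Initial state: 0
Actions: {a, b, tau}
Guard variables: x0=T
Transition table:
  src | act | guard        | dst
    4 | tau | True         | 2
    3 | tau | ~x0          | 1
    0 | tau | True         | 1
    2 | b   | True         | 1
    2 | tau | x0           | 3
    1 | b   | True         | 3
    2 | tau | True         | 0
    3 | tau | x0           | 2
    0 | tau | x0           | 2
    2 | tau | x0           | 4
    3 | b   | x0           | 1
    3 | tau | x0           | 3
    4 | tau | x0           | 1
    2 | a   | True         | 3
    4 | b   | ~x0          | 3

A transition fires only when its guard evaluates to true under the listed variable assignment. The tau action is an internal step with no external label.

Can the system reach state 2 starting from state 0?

Guard filter leaves 13 enabled edge(s).
L0 = {0}
L1 = {1,2}  cumulative {0,1,2}
L2 = {3,4}  cumulative {0,1,2,3,4}
Reachable = {0,1,2,3,4}
Path to 2: tau

Answer: REACHABLE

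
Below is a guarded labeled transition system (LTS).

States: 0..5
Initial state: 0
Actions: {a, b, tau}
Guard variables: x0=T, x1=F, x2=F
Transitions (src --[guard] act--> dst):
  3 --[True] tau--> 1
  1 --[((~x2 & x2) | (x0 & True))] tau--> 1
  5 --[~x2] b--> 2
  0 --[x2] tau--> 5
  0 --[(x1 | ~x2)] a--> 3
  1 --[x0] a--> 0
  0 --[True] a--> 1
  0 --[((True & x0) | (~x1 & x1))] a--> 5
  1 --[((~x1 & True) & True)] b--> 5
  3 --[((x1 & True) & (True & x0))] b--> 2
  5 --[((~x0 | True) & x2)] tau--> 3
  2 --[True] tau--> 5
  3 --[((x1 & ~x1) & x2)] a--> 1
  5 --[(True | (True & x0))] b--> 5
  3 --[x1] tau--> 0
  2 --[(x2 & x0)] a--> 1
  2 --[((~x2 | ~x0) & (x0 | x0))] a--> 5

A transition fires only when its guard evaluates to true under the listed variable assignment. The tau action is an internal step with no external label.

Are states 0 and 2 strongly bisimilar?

Refine partition for ~:
  P[0] = {{0,1,2,3,4,5}}
  P[1] = {{0},{1},{2},{3},{4},{5}}
Fixed point at round 2; 6 class(es).
class of 0: {0}; class of 2: {2}

Answer: NOT BISIMILAR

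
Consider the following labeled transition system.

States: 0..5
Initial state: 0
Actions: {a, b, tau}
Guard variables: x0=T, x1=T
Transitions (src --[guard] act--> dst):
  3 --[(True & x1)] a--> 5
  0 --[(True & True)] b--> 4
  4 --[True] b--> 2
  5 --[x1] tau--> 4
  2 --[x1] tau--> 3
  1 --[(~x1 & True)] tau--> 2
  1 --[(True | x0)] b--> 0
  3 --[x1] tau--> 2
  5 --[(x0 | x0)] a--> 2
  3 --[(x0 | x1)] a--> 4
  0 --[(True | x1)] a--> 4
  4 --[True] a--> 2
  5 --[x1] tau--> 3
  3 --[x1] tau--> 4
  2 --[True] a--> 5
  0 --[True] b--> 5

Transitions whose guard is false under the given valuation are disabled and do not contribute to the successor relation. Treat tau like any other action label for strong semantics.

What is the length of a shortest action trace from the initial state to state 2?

Layered search for 2:
  Layer 0: {0}
  Layer 1: {4,5}
  Layer 2: {2,3}
depth(2)=2, e.g. a·a

Answer: 2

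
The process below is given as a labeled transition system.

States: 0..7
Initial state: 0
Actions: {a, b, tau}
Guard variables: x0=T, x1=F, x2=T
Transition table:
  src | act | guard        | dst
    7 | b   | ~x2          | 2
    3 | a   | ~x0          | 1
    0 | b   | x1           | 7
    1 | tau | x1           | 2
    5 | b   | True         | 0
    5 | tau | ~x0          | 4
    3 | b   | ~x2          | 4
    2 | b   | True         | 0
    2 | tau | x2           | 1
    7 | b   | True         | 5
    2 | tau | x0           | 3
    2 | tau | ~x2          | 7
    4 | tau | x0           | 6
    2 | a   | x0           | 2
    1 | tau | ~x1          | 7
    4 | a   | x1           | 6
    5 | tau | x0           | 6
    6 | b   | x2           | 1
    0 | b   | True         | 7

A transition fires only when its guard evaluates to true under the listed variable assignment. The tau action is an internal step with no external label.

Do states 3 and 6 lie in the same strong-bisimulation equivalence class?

Refine partition for ~:
  round 0: {{0,1,2,3,4,5,6,7}}
  round 1: {{0,6,7},{1,4},{2},{3},{5}}
  round 2: {{0},{1,4},{2},{3},{5},{6},{7}}
  round 3: {{0},{1},{2},{3},{4},{5},{6},{7}}
Fixed point at round 4; 8 class(es).
3∈{3}, 6∈{6}

Answer: NOT BISIMILAR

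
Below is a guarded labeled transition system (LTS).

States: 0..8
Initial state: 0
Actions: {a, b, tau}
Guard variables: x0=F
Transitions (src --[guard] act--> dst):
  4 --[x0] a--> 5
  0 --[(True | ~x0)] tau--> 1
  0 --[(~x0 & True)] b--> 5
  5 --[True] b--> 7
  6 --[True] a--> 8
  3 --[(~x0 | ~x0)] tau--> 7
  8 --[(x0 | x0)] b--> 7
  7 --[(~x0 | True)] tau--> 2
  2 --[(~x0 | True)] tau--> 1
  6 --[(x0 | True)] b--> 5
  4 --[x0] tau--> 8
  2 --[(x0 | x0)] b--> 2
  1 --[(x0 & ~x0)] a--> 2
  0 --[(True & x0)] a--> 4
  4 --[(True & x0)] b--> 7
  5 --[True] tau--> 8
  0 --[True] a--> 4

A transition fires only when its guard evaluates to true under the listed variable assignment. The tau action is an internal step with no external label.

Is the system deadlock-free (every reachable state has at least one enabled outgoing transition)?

Reachable = {0,1,2,4,5,7,8}
  0: a→4  b→5  tau→1  [3 exit(s)]
  1: ∅  [deadlock]
  2: tau→1  [1 exit(s)]
  4: ∅  [deadlock]
  5: b→7  tau→8  [2 exit(s)]
  7: tau→2  [1 exit(s)]
  8: ∅  [deadlock]
trace reaching 1: tau

Answer: DEADLOCK at state 1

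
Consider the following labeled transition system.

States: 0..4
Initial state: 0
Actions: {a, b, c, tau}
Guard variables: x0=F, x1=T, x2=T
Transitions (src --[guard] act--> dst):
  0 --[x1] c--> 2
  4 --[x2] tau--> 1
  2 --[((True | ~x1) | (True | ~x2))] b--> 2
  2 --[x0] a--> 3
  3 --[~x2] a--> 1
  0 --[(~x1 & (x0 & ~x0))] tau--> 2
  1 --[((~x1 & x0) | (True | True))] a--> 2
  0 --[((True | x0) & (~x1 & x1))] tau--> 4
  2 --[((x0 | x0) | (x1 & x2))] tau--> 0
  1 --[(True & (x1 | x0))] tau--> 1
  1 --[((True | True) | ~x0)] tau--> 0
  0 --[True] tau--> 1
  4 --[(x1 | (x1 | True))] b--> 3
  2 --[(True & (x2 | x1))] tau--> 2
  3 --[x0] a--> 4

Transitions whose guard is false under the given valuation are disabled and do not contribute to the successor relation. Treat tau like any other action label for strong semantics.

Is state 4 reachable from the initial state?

Answer: UNREACHABLE

Trace:
After dropping false guards: 10 live edges.
depth 0: {0}
depth 1: {1,2}  now seen {0,1,2}
Reachable = {0,1,2}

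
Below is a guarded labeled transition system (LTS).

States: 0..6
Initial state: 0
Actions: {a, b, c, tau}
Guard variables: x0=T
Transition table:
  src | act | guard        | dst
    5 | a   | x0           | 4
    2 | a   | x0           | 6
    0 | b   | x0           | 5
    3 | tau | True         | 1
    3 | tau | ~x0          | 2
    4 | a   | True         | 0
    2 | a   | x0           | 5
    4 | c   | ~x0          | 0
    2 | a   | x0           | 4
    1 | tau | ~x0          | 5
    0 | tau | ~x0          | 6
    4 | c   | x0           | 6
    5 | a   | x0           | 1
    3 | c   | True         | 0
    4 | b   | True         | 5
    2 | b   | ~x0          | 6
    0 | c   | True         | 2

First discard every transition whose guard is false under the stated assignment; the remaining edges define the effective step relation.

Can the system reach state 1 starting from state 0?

After dropping false guards: 12 live edges.
depth 0: {0}
depth 1: {2,5}  now seen {0,2,5}
depth 2: {1,4,6}  now seen {0,1,2,4,5,6}
R = {0,1,2,4,5,6}
trace reaching 1: b·a

Answer: REACHABLE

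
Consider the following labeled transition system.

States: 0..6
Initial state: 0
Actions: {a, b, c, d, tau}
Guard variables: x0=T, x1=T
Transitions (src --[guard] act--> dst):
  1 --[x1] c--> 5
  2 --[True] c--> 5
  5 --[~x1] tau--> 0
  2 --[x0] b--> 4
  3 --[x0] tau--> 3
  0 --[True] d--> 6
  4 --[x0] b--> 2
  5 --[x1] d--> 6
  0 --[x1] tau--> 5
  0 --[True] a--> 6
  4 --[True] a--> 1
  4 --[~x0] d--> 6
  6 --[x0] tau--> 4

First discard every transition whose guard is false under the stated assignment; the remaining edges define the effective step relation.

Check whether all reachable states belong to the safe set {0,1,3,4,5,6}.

Inv-set: {0,1,3,4,5,6}
Reachable = {0,1,2,4,5,6}
  0: ok
  1: ok
  2: ✗ unsafe
  4: ok
  5: ok
  6: ok
reach 2 via d·tau·b — violates

Answer: INVARIANT VIOLATED at state 2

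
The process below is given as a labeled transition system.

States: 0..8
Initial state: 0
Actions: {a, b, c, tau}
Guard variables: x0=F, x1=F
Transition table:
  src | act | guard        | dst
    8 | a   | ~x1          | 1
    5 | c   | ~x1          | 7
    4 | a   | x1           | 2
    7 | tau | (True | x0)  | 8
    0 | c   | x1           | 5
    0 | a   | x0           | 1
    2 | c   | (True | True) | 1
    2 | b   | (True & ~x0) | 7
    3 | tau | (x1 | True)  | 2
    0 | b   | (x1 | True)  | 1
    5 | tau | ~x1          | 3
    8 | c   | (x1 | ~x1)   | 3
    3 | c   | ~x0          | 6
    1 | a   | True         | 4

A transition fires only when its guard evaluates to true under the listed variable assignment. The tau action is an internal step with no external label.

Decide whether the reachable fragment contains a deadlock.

Answer: DEADLOCK at state 4

Working:
R = {0,1,4}
  0: b→1  [1 out]
  1: a→4  [1 out]
  4: ∅  [no exit]
trace reaching 4: b·a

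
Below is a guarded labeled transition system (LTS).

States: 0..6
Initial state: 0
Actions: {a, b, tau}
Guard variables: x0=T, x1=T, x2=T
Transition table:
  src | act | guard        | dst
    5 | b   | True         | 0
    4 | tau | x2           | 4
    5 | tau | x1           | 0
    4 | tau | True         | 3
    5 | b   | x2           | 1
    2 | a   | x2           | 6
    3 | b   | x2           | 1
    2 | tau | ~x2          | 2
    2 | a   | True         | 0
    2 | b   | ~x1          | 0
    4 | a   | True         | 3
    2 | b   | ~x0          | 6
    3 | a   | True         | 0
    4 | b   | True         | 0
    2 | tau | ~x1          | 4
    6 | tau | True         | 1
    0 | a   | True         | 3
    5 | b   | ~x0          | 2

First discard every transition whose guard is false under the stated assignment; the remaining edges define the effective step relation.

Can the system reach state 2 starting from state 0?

Answer: UNREACHABLE

Working:
After dropping false guards: 13 live edges.
depth 0: {0}
depth 1: {3}  total {0,3}
depth 2: {1}  total {0,1,3}
Reach set: {0,1,3}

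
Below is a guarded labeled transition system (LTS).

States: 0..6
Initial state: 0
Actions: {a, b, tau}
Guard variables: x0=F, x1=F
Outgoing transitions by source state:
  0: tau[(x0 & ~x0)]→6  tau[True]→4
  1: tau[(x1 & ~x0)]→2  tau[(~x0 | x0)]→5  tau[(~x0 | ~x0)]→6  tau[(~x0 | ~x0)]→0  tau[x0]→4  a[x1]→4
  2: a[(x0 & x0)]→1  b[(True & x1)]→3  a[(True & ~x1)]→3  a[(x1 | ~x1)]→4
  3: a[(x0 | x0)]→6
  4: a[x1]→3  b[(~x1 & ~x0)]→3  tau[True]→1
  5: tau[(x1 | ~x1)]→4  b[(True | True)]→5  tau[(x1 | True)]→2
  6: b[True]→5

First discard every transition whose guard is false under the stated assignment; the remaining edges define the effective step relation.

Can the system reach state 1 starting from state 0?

Guard filter leaves 12 enabled edge(s).
depth 0: {0}
depth 1: {4}  now seen {0,4}
depth 2: {1,3}  now seen {0,1,3,4}
depth 3: {5,6}  now seen {0,1,3,4,5,6}
depth 4: {2}  now seen {0,1,2,3,4,5,6}
Reachable = {0,1,2,3,4,5,6}
witness 1: tau·tau

Answer: REACHABLE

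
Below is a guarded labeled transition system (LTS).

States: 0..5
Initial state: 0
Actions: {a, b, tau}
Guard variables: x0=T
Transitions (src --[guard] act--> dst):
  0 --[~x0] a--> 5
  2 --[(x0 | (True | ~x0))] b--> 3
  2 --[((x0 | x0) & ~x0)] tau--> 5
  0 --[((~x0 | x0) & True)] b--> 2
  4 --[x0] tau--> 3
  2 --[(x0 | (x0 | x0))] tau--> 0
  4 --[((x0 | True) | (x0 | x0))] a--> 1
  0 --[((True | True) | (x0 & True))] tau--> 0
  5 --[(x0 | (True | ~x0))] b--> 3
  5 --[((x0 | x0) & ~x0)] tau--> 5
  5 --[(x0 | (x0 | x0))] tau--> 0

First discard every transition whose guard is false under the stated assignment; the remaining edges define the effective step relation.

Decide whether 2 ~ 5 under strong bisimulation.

Compute ~ classes (split until stable):
  round 0: {{0,1,2,3,4,5}}
  round 1: {{0,2,5},{1,3},{4}}
  round 2: {{0},{1,3},{2,5},{4}}
4 equivalence class(es) (converged in 3)
2∈{2,5}, 5∈{2,5}

Answer: BISIMILAR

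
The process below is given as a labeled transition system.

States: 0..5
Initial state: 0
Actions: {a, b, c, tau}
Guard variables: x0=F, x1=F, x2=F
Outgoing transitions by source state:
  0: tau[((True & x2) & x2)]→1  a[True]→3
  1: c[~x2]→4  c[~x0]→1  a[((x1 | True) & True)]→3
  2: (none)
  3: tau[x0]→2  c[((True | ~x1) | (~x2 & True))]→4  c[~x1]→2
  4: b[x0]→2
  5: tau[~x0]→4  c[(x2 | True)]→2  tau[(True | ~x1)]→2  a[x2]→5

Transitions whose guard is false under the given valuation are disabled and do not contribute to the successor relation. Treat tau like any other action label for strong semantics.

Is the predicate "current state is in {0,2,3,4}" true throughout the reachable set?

Inv-set: {0,2,3,4}
R = {0,2,3,4}
  0: ✓
  2: ✓
  3: ✓
  4: ✓

Answer: INVARIANT HOLDS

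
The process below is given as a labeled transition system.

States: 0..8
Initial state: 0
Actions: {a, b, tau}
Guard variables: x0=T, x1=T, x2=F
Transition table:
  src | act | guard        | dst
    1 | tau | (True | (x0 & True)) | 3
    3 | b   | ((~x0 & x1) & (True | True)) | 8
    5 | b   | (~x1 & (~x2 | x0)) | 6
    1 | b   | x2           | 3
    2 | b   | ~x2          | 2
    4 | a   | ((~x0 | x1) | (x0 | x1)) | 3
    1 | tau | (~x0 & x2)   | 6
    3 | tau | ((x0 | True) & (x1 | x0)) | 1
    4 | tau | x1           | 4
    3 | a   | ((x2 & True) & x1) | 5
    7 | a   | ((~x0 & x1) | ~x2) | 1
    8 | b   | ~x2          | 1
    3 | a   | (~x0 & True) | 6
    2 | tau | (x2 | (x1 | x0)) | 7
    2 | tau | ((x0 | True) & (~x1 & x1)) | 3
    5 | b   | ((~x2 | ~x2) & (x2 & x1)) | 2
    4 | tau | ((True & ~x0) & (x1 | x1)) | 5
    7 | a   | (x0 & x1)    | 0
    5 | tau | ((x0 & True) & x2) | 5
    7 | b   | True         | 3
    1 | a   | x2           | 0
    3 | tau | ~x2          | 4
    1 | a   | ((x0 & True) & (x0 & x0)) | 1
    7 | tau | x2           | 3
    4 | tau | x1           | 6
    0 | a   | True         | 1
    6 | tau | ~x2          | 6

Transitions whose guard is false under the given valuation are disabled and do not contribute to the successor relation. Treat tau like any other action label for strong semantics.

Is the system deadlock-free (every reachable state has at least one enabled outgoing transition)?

R = {0,1,3,4,6}
  0: a→1  [deg 1]
  1: a→1  tau→3  [deg 2]
  3: tau→1  tau→4  [deg 2]
  4: a→3  tau→4  tau→6  [deg 3]
  6: tau→6  [deg 1]

Answer: DEADLOCK-FREE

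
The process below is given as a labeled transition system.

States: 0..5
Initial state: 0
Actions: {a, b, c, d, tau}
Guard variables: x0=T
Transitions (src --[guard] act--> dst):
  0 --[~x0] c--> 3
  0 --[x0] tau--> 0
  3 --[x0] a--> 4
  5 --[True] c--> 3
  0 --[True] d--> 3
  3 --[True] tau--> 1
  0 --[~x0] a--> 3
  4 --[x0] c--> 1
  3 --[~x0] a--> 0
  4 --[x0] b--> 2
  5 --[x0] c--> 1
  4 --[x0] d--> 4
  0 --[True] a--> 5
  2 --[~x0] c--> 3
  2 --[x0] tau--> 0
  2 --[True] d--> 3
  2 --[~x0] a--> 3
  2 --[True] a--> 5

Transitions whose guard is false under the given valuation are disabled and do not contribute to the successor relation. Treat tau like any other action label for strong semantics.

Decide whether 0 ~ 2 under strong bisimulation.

Bisimulation quotient by refinement:
  round 0: {{0,1,2,3,4,5}}
  round 1: {{0,2},{1},{3},{4},{5}}
Fixed point at round 2; 5 class(es).
class of 0: {0,2}; class of 2: {0,2}

Answer: BISIMILAR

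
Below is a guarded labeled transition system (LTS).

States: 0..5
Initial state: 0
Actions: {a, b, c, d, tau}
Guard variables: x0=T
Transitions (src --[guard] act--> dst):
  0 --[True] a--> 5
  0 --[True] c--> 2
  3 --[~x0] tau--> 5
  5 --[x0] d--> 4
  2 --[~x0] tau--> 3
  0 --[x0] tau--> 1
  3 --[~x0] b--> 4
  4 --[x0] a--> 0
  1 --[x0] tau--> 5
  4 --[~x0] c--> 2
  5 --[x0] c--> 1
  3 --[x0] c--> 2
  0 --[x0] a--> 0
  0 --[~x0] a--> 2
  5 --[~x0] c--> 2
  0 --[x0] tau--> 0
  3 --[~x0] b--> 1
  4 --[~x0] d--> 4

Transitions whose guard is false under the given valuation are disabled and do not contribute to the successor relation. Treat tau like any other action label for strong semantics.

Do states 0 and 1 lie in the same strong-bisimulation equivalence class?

Answer: NOT BISIMILAR

Working:
Bisimulation quotient by refinement:
  round 0: {{0,1,2,3,4,5}}
  round 1: {{0},{1},{2},{3},{4},{5}}
stable after 2 split(s): 6 block(s)
class of 0: {0}; class of 1: {1}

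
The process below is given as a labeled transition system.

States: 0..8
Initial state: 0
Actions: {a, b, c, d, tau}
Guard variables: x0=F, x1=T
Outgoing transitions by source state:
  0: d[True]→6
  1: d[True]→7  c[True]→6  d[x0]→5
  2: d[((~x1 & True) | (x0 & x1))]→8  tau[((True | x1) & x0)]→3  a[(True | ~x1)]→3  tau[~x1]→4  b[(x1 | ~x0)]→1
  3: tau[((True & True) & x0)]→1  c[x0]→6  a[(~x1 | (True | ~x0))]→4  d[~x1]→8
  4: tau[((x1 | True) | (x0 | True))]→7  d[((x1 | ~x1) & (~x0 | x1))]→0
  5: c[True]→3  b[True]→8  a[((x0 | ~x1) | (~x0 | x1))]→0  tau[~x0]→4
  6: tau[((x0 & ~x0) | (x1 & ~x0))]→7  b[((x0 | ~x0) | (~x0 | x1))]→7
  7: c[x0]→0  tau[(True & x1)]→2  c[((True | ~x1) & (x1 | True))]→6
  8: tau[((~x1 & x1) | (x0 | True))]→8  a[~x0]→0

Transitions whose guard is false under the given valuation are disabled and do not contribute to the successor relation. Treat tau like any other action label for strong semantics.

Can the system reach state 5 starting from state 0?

18 transition(s) survive guard evaluation.
depth 0: {0}
depth 1: {6}  cumulative {0,6}
depth 2: {7}  cumulative {0,6,7}
depth 3: {2}  cumulative {0,2,6,7}
depth 4: {1,3}  cumulative {0,1,2,3,6,7}
depth 5: {4}  cumulative {0,1,2,3,4,6,7}
Reachable = {0,1,2,3,4,6,7}

Answer: UNREACHABLE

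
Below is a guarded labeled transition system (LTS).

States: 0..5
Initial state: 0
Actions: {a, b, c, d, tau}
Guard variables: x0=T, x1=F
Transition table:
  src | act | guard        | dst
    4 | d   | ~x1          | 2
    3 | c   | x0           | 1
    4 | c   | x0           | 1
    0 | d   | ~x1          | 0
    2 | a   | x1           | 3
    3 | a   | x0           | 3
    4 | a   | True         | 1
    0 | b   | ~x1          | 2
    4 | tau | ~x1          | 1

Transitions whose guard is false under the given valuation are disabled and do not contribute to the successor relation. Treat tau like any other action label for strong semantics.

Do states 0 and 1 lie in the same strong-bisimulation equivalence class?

Refine partition for ~:
  P[0] = {{0,1,2,3,4,5}}
  P[1] = {{0},{1,2,5},{3},{4}}
4 equivalence class(es) (converged in 2)
0∈{0}, 1∈{1,2,5}

Answer: NOT BISIMILAR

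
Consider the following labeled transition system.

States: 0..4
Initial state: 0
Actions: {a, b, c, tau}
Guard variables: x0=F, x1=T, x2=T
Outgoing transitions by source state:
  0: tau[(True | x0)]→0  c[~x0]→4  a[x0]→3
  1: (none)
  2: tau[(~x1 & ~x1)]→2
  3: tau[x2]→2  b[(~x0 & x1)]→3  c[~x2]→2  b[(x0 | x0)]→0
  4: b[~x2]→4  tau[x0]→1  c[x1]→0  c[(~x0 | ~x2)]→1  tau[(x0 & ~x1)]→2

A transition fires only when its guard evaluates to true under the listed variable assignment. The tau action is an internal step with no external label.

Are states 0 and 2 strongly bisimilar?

Bisimulation quotient by refinement:
  P[0] = {{0,1,2,3,4}}
  P[1] = {{0},{1,2},{3},{4}}
4 equivalence class(es) (converged in 2)
[0]={0}  [2]={1,2}

Answer: NOT BISIMILAR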